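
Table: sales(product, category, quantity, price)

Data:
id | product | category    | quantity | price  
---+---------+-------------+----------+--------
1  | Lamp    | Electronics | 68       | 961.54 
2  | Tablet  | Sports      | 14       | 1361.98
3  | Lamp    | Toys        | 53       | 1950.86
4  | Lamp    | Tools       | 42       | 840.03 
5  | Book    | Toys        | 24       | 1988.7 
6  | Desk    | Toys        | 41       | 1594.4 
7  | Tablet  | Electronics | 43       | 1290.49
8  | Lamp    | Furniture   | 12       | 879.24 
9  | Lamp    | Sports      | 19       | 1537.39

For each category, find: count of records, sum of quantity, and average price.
SELECT category,
       COUNT(*) as cnt,
       SUM(quantity) as total_quantity,
       AVG(price) as avg_price
FROM sales
GROUP BY category

Result:
  Electronics: 2 records, 111 total quantity, 1126.02 avg price
  Furniture: 1 records, 12 total quantity, 879.24 avg price
  Sports: 2 records, 33 total quantity, 1449.69 avg price
  Tools: 1 records, 42 total quantity, 840.03 avg price
  Toys: 3 records, 118 total quantity, 1844.65 avg price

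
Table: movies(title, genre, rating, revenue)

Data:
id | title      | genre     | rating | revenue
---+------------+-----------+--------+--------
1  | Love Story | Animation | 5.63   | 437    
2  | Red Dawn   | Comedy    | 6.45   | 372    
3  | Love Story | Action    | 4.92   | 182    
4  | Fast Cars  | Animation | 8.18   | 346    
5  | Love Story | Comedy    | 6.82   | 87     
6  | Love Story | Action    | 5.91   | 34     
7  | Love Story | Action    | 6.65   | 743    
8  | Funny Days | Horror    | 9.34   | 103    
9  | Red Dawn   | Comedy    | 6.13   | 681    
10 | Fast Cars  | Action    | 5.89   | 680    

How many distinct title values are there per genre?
SELECT genre, COUNT(DISTINCT title)
FROM movies
GROUP BY genre

Result:
  Action: 2 distinct
  Animation: 2 distinct
  Comedy: 2 distinct
  Horror: 1 distinct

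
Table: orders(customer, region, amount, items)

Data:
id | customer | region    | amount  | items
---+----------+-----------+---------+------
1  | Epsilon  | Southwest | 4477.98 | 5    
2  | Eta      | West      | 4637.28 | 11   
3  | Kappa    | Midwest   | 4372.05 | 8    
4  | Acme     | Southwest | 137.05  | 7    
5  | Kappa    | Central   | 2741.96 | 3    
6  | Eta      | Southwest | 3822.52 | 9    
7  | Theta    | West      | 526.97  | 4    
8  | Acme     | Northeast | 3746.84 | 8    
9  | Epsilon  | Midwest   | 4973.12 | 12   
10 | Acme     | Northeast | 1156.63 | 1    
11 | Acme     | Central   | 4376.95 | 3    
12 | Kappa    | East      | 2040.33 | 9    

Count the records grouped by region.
SELECT region, COUNT(*) as count
FROM orders
GROUP BY region

Result:
  Central: 2
  East: 1
  Midwest: 2
  Northeast: 2
  Southwest: 3
  West: 2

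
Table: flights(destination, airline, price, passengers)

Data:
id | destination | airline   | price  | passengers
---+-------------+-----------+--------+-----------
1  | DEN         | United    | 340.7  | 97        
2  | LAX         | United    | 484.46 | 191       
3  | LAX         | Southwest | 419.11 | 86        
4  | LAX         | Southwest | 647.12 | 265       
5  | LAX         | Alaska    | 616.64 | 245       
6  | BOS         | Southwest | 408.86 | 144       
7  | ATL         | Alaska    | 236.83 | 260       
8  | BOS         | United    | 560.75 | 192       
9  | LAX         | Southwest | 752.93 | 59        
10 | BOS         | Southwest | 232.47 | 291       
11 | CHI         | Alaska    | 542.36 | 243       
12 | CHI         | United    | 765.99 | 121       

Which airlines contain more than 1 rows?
SELECT airline, COUNT(*) as cnt
FROM flights
GROUP BY airline
HAVING COUNT(*) > 1

Result:
  Alaska: 3
  Southwest: 5
  United: 4

Note: HAVING filters groups after aggregation, WHERE filters rows before.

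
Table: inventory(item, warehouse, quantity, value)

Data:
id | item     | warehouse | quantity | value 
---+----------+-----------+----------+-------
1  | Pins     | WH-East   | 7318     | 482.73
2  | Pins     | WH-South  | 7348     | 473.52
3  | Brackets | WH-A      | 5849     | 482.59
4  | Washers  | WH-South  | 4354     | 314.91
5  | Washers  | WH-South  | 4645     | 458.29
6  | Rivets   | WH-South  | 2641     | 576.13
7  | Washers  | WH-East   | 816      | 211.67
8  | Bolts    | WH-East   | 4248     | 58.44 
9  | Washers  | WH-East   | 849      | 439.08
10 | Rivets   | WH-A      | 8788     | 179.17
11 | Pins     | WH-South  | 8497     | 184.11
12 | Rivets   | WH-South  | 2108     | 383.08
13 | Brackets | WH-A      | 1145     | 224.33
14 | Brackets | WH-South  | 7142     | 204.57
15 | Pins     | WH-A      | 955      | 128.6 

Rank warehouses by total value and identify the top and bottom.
SELECT warehouse, SUM(value)
FROM inventory
GROUP BY warehouse
ORDER BY SUM(value)

All groups:
  WH-A: 1014.69
  WH-East: 1191.92
  WH-South: 2594.61

Highest: WH-South (2594.61)
Lowest: WH-A (1014.69)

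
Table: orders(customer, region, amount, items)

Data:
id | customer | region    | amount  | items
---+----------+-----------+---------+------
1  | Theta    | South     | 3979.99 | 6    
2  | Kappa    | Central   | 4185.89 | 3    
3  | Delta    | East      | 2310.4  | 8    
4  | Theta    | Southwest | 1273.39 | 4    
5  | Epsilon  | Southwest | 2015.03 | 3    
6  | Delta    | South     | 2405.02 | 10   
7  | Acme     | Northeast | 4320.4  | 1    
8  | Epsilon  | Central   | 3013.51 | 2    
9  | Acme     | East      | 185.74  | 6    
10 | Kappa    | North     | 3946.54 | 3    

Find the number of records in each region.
SELECT region, COUNT(*) as count
FROM orders
GROUP BY region

Result:
  Central: 2
  East: 2
  North: 1
  Northeast: 1
  South: 2
  Southwest: 2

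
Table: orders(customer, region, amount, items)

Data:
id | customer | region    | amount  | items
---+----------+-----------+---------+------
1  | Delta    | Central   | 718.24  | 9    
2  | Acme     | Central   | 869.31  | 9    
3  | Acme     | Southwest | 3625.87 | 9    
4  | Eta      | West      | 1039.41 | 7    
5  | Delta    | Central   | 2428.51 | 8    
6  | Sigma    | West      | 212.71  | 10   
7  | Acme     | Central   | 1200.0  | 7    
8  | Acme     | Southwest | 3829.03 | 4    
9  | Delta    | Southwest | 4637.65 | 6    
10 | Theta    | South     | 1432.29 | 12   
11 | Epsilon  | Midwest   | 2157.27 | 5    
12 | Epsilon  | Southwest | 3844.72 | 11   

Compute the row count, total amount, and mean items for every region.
SELECT region,
       COUNT(*) as cnt,
       SUM(amount) as total_amount,
       AVG(items) as avg_items
FROM orders
GROUP BY region

Result:
  Central: 4 records, 5216.06 total amount, 8.25 avg items
  Midwest: 1 records, 2157.27 total amount, 5.00 avg items
  South: 1 records, 1432.29 total amount, 12.00 avg items
  Southwest: 4 records, 15937.27 total amount, 7.50 avg items
  West: 2 records, 1252.12 total amount, 8.50 avg items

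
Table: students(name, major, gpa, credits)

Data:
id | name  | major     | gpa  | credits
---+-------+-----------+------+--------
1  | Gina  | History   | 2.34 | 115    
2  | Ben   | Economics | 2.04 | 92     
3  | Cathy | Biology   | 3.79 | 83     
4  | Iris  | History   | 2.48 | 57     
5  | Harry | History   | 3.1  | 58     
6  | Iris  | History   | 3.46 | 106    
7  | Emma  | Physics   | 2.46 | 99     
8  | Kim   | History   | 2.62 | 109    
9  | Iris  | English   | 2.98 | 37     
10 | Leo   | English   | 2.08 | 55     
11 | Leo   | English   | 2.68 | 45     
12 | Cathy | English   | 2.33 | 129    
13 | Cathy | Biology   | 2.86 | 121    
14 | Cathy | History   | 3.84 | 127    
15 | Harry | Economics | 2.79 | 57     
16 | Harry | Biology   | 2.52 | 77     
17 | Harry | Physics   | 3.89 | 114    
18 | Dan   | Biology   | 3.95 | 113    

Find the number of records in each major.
SELECT major, COUNT(*) as count
FROM students
GROUP BY major

Result:
  Biology: 4
  Economics: 2
  English: 4
  History: 6
  Physics: 2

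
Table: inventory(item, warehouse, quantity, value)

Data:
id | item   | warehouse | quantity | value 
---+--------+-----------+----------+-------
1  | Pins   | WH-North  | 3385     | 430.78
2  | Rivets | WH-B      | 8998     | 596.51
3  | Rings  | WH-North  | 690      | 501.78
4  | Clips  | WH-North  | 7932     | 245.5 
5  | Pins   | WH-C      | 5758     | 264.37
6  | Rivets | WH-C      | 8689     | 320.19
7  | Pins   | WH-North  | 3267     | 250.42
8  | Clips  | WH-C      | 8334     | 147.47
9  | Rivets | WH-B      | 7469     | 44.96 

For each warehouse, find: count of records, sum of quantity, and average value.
SELECT warehouse,
       COUNT(*) as cnt,
       SUM(quantity) as total_quantity,
       AVG(value) as avg_value
FROM inventory
GROUP BY warehouse

Result:
  WH-B: 2 records, 16467 total quantity, 320.74 avg value
  WH-C: 3 records, 22781 total quantity, 244.01 avg value
  WH-North: 4 records, 15274 total quantity, 357.12 avg value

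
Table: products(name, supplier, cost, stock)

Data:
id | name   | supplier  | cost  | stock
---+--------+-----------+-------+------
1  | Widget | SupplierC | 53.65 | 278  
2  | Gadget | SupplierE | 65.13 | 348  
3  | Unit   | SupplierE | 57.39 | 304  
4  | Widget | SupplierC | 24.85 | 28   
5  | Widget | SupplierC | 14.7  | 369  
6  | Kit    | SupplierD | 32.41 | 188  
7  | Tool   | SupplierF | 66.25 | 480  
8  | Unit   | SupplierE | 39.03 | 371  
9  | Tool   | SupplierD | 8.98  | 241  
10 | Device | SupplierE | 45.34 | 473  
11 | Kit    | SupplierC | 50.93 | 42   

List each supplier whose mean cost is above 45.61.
SELECT supplier, AVG(cost)
FROM products
GROUP BY supplier
HAVING AVG(cost) > 45.61

Result:
  SupplierE: avg=51.72
  SupplierF: avg=66.25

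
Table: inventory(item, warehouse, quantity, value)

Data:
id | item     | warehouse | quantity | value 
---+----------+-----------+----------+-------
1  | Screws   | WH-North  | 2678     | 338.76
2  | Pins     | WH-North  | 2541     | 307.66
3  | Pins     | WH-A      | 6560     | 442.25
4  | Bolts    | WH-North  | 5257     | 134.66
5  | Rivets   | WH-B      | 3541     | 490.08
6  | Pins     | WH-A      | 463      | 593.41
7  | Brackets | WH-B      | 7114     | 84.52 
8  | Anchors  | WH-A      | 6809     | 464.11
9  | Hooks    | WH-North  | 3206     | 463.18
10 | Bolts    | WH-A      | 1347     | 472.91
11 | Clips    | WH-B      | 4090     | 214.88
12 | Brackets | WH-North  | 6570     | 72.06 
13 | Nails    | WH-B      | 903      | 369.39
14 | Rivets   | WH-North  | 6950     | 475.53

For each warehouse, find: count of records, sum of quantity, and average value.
SELECT warehouse,
       COUNT(*) as cnt,
       SUM(quantity) as total_quantity,
       AVG(value) as avg_value
FROM inventory
GROUP BY warehouse

Result:
  WH-A: 4 records, 15179 total quantity, 493.17 avg value
  WH-B: 4 records, 15648 total quantity, 289.72 avg value
  WH-North: 6 records, 27202 total quantity, 298.64 avg value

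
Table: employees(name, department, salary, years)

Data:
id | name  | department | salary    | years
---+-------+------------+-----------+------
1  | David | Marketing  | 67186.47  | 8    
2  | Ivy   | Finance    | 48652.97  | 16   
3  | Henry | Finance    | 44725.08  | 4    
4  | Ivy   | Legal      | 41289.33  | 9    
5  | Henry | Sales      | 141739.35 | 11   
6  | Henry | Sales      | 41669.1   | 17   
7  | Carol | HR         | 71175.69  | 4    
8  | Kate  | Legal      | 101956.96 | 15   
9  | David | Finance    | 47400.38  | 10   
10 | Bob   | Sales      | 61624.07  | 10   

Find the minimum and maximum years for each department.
SELECT department, MIN(years), MAX(years)
FROM employees
GROUP BY department

Result:
  Finance: min=4, max=16
  HR: min=4, max=4
  Legal: min=9, max=15
  Marketing: min=8, max=8
  Sales: min=10, max=17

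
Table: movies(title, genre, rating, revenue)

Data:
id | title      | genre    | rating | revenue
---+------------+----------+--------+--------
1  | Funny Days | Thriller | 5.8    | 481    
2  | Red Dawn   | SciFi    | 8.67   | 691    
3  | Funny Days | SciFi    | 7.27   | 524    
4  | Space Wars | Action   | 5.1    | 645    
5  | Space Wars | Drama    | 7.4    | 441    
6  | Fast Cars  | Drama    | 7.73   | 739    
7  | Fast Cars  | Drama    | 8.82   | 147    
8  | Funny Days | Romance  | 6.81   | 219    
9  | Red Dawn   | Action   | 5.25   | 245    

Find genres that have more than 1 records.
SELECT genre, COUNT(*) as cnt
FROM movies
GROUP BY genre
HAVING COUNT(*) > 1

Result:
  Action: 2
  Drama: 3
  SciFi: 2

Note: HAVING filters groups after aggregation, WHERE filters rows before.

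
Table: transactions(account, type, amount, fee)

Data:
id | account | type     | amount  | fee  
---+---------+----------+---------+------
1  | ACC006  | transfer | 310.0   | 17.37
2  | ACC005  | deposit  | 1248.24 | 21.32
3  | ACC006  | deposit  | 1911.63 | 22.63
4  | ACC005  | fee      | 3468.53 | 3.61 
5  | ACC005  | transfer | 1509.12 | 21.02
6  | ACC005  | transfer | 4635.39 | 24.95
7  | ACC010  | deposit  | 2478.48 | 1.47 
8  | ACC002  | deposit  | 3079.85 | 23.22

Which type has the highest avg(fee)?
SELECT type, AVG(fee) as val
FROM transactions
GROUP BY type
ORDER BY val DESC
LIMIT 1

Result: transfer with avg(fee) = 21.11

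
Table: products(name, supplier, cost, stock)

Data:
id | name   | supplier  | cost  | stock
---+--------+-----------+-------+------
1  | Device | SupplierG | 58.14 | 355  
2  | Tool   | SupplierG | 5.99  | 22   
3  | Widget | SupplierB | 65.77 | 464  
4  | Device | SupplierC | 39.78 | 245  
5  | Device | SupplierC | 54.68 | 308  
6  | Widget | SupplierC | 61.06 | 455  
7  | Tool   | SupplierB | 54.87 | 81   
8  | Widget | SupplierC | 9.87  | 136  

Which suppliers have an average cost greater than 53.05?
SELECT supplier, AVG(cost)
FROM products
GROUP BY supplier
HAVING AVG(cost) > 53.05

Result:
  SupplierB: avg=60.32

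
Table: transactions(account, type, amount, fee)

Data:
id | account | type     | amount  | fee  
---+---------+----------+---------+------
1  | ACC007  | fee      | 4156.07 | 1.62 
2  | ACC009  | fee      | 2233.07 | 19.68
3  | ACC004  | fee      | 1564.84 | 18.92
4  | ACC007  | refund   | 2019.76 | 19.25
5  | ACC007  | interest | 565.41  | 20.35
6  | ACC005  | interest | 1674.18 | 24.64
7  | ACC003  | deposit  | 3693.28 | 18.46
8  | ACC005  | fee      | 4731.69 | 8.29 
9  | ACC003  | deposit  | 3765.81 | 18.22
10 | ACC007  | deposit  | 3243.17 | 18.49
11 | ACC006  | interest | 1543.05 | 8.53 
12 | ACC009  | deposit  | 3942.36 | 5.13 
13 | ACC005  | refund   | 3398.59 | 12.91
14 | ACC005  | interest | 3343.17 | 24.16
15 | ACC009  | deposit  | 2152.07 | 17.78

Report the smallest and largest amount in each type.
SELECT type, MIN(amount), MAX(amount)
FROM transactions
GROUP BY type

Result:
  deposit: min=2152.07, max=3942.36
  fee: min=1564.84, max=4731.69
  interest: min=565.41, max=3343.17
  refund: min=2019.76, max=3398.59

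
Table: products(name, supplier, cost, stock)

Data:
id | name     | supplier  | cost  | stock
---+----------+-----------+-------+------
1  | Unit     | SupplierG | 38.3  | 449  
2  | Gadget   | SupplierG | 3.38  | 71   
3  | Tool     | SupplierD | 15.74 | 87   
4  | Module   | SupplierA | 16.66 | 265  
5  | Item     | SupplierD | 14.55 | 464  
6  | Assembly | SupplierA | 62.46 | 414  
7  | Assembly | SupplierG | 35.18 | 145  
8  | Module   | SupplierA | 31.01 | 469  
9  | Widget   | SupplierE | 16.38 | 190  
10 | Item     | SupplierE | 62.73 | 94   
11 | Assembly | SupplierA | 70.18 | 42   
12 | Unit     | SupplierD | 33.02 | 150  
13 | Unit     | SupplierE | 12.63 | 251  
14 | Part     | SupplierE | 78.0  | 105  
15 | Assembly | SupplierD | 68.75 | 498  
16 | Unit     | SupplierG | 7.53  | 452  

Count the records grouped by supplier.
SELECT supplier, COUNT(*) as count
FROM products
GROUP BY supplier

Result:
  SupplierA: 4
  SupplierD: 4
  SupplierE: 4
  SupplierG: 4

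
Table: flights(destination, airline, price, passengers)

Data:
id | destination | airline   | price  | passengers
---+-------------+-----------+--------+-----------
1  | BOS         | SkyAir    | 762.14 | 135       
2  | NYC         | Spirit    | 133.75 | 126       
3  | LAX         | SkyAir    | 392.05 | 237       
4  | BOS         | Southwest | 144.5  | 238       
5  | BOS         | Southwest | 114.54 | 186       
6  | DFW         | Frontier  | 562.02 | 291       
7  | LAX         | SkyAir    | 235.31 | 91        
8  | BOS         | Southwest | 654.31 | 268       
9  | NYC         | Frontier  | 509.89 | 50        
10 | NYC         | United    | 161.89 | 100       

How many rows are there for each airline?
SELECT airline, COUNT(*) as count
FROM flights
GROUP BY airline

Result:
  Frontier: 2
  SkyAir: 3
  Southwest: 3
  Spirit: 1
  United: 1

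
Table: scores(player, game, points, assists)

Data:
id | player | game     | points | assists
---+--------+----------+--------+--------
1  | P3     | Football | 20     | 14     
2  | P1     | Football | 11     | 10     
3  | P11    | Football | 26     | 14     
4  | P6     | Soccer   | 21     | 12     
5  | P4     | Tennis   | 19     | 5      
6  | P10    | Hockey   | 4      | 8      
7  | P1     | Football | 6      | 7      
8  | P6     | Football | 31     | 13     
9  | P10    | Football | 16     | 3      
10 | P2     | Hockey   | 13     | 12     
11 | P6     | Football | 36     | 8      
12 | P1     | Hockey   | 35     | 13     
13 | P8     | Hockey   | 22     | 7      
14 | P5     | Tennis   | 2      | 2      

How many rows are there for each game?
SELECT game, COUNT(*) as count
FROM scores
GROUP BY game

Result:
  Football: 7
  Hockey: 4
  Soccer: 1
  Tennis: 2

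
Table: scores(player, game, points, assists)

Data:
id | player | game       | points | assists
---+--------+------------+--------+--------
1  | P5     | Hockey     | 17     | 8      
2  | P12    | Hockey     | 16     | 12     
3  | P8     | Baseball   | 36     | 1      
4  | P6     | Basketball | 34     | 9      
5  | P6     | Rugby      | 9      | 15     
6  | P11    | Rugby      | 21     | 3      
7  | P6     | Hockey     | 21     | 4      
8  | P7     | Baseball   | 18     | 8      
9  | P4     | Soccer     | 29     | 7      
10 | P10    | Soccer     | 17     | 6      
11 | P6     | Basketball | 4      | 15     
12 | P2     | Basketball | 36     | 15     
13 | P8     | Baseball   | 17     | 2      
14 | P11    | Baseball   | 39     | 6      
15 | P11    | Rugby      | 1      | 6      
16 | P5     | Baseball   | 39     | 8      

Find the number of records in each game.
SELECT game, COUNT(*) as count
FROM scores
GROUP BY game

Result:
  Baseball: 5
  Basketball: 3
  Hockey: 3
  Rugby: 3
  Soccer: 2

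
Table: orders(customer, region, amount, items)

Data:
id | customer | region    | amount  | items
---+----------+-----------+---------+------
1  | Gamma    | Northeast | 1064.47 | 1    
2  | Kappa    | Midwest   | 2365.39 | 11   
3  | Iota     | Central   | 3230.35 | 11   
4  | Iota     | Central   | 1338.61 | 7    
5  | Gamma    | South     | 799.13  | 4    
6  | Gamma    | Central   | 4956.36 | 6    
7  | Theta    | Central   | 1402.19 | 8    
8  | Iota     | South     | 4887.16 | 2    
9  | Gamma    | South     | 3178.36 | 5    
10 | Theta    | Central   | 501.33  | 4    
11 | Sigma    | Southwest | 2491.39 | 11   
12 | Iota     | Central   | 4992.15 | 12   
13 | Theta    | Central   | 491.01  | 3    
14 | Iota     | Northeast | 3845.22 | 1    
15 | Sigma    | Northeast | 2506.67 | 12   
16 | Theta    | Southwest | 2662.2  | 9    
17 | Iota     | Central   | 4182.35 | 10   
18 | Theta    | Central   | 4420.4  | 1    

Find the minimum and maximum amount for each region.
SELECT region, MIN(amount), MAX(amount)
FROM orders
GROUP BY region

Result:
  Central: min=491.01, max=4992.15
  Midwest: min=2365.39, max=2365.39
  Northeast: min=1064.47, max=3845.22
  South: min=799.13, max=4887.16
  Southwest: min=2491.39, max=2662.20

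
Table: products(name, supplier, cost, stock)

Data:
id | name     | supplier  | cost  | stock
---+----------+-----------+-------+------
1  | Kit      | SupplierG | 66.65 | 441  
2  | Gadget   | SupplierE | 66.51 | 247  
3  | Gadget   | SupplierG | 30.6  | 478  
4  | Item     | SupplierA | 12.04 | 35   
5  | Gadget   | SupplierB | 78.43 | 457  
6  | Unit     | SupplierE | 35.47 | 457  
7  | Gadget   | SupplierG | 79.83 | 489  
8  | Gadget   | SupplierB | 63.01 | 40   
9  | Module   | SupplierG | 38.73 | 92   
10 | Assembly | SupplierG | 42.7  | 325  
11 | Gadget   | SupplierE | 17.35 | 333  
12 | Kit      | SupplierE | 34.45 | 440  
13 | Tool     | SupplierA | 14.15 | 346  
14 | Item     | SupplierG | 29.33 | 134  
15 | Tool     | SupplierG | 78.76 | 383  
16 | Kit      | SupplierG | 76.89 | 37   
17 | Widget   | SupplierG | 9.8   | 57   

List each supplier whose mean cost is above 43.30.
SELECT supplier, AVG(cost)
FROM products
GROUP BY supplier
HAVING AVG(cost) > 43.30

Result:
  SupplierB: avg=70.72
  SupplierG: avg=50.37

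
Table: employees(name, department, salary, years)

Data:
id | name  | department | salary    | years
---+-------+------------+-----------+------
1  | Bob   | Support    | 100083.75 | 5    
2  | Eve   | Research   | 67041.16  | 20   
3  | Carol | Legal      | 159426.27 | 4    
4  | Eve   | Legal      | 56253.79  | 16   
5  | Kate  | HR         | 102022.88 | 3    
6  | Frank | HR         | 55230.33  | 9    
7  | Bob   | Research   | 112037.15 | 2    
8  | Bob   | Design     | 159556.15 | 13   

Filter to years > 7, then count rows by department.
SELECT department, COUNT(*)
FROM employees
WHERE years > 7
GROUP BY department

Note: WHERE filters rows before grouping.

Result:
  Design: 1
  HR: 1
  Legal: 1
  Research: 1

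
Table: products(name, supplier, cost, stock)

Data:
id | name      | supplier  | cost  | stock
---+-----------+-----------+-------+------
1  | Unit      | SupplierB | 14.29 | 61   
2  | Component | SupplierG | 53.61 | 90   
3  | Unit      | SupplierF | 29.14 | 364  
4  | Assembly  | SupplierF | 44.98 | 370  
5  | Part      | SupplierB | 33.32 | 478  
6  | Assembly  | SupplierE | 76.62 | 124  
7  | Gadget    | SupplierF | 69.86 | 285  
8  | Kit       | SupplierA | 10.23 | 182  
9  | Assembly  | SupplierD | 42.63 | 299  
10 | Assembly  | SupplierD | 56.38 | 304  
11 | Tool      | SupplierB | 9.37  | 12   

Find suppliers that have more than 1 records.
SELECT supplier, COUNT(*) as cnt
FROM products
GROUP BY supplier
HAVING COUNT(*) > 1

Result:
  SupplierB: 3
  SupplierD: 2
  SupplierF: 3

Note: HAVING filters groups after aggregation, WHERE filters rows before.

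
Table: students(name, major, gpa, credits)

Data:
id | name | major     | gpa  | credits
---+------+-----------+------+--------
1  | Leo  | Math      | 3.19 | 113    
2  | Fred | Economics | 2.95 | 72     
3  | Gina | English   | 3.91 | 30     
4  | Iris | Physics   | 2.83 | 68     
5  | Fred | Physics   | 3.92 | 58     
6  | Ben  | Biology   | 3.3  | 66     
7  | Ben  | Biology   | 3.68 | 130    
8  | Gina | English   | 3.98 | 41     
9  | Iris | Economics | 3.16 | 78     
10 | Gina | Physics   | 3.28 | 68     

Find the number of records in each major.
SELECT major, COUNT(*) as count
FROM students
GROUP BY major

Result:
  Biology: 2
  Economics: 2
  English: 2
  Math: 1
  Physics: 3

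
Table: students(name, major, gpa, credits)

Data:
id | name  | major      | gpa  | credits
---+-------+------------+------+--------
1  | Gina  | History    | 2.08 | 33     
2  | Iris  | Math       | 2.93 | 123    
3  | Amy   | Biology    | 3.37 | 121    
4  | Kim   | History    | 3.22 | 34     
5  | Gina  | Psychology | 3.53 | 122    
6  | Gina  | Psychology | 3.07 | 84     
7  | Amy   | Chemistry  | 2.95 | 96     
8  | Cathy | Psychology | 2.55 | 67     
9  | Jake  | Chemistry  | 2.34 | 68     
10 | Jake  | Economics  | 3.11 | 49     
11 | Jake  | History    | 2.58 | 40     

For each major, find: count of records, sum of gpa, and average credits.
SELECT major,
       COUNT(*) as cnt,
       SUM(gpa) as total_gpa,
       AVG(credits) as avg_credits
FROM students
GROUP BY major

Result:
  Biology: 1 records, 3.37 total gpa, 121.00 avg credits
  Chemistry: 2 records, 5.29 total gpa, 82.00 avg credits
  Economics: 1 records, 3.11 total gpa, 49.00 avg credits
  History: 3 records, 7.88 total gpa, 35.67 avg credits
  Math: 1 records, 2.93 total gpa, 123.00 avg credits
  Psychology: 3 records, 9.15 total gpa, 91.00 avg credits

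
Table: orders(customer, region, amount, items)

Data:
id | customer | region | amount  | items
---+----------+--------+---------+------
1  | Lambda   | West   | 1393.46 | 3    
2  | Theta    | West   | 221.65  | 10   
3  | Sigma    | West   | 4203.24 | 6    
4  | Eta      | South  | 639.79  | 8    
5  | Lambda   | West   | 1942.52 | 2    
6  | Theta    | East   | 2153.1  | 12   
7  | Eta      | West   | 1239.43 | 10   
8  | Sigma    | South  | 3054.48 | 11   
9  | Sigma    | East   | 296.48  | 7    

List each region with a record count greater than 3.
SELECT region, COUNT(*) as cnt
FROM orders
GROUP BY region
HAVING COUNT(*) > 3

Result:
  West: 5

Note: HAVING filters groups after aggregation, WHERE filters rows before.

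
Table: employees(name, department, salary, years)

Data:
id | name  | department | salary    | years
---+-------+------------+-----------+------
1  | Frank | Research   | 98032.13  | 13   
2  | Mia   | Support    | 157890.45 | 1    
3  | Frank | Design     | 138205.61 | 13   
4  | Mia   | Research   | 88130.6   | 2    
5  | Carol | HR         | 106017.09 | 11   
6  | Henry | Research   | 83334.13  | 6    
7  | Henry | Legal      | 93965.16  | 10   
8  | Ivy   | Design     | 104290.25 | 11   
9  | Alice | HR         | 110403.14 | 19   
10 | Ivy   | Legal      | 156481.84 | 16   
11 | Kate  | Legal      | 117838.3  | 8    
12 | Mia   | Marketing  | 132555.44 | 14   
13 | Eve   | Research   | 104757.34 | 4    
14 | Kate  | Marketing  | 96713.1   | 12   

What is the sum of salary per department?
SELECT department, SUM(salary) as result
FROM employees
GROUP BY department

Result:
  Design: 242495.86
  HR: 216420.23
  Legal: 368285.30
  Marketing: 229268.54
  Research: 374254.20
  Support: 157890.45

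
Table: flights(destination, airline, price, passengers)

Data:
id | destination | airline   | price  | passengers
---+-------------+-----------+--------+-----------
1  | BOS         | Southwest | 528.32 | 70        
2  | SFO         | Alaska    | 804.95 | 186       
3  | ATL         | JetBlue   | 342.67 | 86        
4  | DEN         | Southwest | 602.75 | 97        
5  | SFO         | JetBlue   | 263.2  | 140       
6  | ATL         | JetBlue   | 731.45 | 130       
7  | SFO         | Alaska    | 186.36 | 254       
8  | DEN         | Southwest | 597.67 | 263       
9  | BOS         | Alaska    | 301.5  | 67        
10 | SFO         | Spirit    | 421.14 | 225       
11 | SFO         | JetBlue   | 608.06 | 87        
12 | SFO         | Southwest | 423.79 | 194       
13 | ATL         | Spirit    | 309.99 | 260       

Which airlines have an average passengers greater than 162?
SELECT airline, AVG(passengers)
FROM flights
GROUP BY airline
HAVING AVG(passengers) > 162

Result:
  Alaska: avg=169.00
  Spirit: avg=242.50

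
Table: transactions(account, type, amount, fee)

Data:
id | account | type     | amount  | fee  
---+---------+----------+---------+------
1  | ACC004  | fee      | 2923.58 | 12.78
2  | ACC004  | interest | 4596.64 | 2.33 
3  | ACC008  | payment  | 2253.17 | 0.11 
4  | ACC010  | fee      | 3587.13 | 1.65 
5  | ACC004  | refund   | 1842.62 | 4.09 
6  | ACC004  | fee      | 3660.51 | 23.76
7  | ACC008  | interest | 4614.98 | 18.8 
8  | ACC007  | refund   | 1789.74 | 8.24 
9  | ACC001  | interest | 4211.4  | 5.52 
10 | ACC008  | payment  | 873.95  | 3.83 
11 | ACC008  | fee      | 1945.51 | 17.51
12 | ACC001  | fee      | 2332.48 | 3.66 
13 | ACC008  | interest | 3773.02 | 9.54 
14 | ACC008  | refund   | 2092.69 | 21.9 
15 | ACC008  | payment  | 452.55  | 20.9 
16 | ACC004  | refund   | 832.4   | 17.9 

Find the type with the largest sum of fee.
SELECT type, SUM(fee) as val
FROM transactions
GROUP BY type
ORDER BY val DESC
LIMIT 1

Result: fee with sum(fee) = 59.36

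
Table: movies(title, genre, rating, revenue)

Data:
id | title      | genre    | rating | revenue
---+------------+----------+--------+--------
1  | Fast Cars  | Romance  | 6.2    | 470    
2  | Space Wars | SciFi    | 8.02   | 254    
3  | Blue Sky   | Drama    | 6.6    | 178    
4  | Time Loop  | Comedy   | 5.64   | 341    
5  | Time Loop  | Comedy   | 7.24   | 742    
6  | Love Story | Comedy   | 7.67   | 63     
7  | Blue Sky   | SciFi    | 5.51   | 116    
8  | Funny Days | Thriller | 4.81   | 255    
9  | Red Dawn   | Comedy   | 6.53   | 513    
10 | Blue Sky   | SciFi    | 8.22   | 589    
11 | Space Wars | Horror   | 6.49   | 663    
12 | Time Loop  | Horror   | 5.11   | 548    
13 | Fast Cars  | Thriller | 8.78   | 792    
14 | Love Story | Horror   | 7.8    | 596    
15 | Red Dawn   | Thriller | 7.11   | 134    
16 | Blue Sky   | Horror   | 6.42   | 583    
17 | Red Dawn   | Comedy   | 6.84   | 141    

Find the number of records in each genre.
SELECT genre, COUNT(*) as count
FROM movies
GROUP BY genre

Result:
  Comedy: 5
  Drama: 1
  Horror: 4
  Romance: 1
  SciFi: 3
  Thriller: 3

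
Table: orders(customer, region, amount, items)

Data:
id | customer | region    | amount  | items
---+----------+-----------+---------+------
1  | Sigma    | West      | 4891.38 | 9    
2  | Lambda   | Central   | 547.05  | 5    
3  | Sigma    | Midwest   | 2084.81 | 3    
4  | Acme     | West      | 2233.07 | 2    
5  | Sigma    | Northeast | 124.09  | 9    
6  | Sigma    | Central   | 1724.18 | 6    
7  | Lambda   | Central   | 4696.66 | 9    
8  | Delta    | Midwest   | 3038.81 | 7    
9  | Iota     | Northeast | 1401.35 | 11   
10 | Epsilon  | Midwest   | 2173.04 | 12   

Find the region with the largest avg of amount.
SELECT region, AVG(amount) as val
FROM orders
GROUP BY region
ORDER BY val DESC
LIMIT 1

Result: West with avg(amount) = 3562.23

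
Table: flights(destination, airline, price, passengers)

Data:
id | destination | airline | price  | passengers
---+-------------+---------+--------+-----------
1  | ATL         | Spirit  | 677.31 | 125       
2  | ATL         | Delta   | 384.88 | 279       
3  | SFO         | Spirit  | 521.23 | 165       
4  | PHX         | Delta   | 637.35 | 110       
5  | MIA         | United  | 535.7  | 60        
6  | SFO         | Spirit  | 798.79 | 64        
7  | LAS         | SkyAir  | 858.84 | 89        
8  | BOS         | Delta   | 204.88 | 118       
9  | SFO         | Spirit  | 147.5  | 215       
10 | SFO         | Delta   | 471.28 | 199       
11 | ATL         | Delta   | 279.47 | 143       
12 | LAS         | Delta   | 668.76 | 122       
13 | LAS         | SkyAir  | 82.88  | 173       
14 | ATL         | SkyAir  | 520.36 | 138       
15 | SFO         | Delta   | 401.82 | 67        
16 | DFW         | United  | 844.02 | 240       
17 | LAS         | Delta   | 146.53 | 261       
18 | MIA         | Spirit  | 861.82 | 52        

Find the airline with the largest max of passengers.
SELECT airline, MAX(passengers) as val
FROM flights
GROUP BY airline
ORDER BY val DESC
LIMIT 1

Result: Delta with max(passengers) = 279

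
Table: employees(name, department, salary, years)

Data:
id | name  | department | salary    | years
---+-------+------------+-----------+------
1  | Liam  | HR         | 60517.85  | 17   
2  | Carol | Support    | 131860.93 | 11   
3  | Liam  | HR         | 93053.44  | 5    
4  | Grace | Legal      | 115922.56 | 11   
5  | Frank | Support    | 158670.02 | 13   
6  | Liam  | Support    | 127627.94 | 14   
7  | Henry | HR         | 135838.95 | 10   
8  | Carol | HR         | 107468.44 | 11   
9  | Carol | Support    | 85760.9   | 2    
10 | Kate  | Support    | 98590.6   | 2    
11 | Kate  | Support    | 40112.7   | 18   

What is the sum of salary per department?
SELECT department, SUM(salary) as result
FROM employees
GROUP BY department

Result:
  HR: 396878.68
  Legal: 115922.56
  Support: 642623.09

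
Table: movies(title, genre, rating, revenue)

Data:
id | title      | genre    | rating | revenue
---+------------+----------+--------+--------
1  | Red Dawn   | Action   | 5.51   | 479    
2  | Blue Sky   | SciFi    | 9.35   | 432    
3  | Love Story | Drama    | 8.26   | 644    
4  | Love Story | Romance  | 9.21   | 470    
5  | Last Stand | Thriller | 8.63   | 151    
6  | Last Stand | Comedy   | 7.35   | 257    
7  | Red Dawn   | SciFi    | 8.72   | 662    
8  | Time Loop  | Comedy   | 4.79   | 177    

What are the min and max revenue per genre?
SELECT genre, MIN(revenue), MAX(revenue)
FROM movies
GROUP BY genre

Result:
  Action: min=479, max=479
  Comedy: min=177, max=257
  Drama: min=644, max=644
  Romance: min=470, max=470
  SciFi: min=432, max=662
  Thriller: min=151, max=151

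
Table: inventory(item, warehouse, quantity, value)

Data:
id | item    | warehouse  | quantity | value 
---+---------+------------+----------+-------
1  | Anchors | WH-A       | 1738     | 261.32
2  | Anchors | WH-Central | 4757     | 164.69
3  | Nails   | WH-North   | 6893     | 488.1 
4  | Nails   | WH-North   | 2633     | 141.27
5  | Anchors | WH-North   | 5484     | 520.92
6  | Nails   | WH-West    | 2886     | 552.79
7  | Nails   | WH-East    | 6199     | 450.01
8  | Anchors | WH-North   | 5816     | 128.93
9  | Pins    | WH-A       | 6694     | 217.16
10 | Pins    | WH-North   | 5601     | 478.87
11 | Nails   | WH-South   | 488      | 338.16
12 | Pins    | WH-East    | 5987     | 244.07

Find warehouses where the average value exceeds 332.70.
SELECT warehouse, AVG(value)
FROM inventory
GROUP BY warehouse
HAVING AVG(value) > 332.70

Result:
  WH-East: avg=347.04
  WH-North: avg=351.62
  WH-South: avg=338.16
  WH-West: avg=552.79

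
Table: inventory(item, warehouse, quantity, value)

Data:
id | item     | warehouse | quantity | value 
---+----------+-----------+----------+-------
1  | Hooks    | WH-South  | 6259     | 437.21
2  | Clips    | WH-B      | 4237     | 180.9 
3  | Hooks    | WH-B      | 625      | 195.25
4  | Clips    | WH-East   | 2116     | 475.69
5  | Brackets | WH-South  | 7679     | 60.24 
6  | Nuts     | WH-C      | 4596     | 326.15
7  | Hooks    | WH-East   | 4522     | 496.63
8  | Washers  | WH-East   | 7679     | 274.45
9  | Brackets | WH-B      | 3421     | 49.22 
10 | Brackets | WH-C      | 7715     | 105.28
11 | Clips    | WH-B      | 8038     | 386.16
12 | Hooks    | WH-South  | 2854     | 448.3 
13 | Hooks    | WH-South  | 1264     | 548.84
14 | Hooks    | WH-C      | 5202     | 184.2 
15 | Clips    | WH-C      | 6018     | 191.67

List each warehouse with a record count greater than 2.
SELECT warehouse, COUNT(*) as cnt
FROM inventory
GROUP BY warehouse
HAVING COUNT(*) > 2

Result:
  WH-B: 4
  WH-C: 4
  WH-East: 3
  WH-South: 4

Note: HAVING filters groups after aggregation, WHERE filters rows before.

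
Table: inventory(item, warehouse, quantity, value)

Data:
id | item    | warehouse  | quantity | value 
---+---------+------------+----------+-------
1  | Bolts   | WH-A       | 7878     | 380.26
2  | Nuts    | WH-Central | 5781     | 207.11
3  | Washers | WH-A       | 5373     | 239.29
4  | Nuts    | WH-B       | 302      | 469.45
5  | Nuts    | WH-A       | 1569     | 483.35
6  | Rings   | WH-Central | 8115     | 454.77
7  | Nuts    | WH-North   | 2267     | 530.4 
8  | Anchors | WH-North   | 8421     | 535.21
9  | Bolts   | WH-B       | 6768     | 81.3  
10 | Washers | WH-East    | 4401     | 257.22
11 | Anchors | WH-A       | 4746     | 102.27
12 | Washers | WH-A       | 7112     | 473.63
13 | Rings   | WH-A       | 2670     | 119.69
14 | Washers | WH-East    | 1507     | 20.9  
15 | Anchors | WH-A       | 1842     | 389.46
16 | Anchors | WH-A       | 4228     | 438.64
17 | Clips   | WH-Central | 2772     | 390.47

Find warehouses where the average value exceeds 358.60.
SELECT warehouse, AVG(value)
FROM inventory
GROUP BY warehouse
HAVING AVG(value) > 358.60

Result:
  WH-North: avg=532.81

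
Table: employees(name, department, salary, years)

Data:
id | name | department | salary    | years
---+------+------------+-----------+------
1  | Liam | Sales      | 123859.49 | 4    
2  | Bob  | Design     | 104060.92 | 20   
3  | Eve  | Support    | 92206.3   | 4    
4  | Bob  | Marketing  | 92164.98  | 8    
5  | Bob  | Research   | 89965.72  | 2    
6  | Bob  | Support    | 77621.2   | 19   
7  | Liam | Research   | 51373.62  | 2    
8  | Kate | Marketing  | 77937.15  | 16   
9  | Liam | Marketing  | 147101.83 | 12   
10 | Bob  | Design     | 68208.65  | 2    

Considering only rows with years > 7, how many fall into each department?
SELECT department, COUNT(*)
FROM employees
WHERE years > 7
GROUP BY department

Note: WHERE filters rows before grouping.

Result:
  Design: 1
  Marketing: 3
  Support: 1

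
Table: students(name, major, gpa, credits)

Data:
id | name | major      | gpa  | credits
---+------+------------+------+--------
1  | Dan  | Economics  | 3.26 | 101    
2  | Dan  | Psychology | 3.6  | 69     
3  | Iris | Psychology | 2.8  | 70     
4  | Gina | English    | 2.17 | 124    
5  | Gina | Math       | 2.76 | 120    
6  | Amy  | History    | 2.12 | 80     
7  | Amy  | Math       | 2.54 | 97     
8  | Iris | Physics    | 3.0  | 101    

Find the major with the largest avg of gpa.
SELECT major, AVG(gpa) as val
FROM students
GROUP BY major
ORDER BY val DESC
LIMIT 1

Result: Economics with avg(gpa) = 3.26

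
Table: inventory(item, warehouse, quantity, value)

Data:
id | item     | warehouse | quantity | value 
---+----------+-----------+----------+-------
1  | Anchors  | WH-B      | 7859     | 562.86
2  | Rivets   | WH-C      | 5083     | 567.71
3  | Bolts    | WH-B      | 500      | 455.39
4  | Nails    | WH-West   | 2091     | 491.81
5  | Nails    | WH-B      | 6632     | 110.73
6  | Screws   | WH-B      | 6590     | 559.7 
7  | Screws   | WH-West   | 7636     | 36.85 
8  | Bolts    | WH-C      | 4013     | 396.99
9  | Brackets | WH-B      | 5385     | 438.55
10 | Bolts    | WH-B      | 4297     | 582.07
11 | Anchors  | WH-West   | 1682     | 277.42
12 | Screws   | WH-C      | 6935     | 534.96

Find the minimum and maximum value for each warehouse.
SELECT warehouse, MIN(value), MAX(value)
FROM inventory
GROUP BY warehouse

Result:
  WH-B: min=110.73, max=582.07
  WH-C: min=396.99, max=567.71
  WH-West: min=36.85, max=491.81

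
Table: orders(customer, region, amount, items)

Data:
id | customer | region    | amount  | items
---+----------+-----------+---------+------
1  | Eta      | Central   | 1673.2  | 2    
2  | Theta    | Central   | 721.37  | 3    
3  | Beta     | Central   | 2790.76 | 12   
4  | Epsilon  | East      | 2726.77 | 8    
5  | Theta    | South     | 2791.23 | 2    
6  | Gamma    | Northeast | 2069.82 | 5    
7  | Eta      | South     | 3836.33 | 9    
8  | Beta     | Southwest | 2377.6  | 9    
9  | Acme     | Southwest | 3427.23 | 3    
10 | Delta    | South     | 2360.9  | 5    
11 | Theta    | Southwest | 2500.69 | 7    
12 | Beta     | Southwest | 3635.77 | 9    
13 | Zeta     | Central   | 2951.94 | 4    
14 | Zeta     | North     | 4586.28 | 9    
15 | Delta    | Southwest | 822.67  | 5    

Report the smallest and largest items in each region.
SELECT region, MIN(items), MAX(items)
FROM orders
GROUP BY region

Result:
  Central: min=2, max=12
  East: min=8, max=8
  North: min=9, max=9
  Northeast: min=5, max=5
  South: min=2, max=9
  Southwest: min=3, max=9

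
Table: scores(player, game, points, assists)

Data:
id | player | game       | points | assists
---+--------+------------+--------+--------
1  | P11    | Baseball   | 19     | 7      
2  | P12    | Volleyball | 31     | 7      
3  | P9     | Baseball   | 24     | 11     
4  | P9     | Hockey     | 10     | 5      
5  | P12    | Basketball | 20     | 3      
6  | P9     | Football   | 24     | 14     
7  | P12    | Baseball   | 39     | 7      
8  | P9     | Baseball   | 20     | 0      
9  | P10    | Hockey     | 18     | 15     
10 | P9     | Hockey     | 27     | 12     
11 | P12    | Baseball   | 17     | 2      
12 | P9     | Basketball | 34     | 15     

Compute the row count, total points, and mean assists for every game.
SELECT game,
       COUNT(*) as cnt,
       SUM(points) as total_points,
       AVG(assists) as avg_assists
FROM scores
GROUP BY game

Result:
  Baseball: 5 records, 119 total points, 5.40 avg assists
  Basketball: 2 records, 54 total points, 9.00 avg assists
  Football: 1 records, 24 total points, 14.00 avg assists
  Hockey: 3 records, 55 total points, 10.67 avg assists
  Volleyball: 1 records, 31 total points, 7.00 avg assists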